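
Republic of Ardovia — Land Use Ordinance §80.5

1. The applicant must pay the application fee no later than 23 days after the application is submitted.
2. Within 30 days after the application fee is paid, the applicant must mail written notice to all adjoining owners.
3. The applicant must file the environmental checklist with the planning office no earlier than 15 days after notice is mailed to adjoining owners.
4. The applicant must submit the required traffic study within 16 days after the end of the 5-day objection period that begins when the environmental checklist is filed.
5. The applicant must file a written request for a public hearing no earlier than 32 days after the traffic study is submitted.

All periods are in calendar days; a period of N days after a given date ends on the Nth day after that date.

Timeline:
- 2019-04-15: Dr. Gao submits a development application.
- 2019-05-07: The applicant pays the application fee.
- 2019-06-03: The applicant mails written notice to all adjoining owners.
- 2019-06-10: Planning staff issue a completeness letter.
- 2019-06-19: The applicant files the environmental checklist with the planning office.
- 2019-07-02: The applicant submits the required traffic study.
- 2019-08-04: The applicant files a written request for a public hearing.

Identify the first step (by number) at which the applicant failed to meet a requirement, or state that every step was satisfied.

Step 1: 23 days after 2019-04-15 (when the application is submitted) is 2019-05-08; completed 2019-05-07, before the deadline.
Step 2: 30 days after 2019-05-07 (when the application fee is paid) is 2019-06-06; 2019-06-03 is within that limit.
Step 3: the earliest permitted date is 15 days after 2019-06-03 (when notice is mailed to adjoining owners), i.e. 2019-06-18; done 2019-06-19, after the minimum wait.
Step 4: 16 days after 2019-06-24 (end of the 5-day objection period, which began when the environmental checklist is filed on 2019-06-19) is 2019-07-10; done 2019-07-02 — timely.
Step 5: the earliest permitted date is 32 days after 2019-07-02 (when the traffic study is submitted), i.e. 2019-08-03; done 2019-08-04, after the minimum wait.

None — every step was satisfied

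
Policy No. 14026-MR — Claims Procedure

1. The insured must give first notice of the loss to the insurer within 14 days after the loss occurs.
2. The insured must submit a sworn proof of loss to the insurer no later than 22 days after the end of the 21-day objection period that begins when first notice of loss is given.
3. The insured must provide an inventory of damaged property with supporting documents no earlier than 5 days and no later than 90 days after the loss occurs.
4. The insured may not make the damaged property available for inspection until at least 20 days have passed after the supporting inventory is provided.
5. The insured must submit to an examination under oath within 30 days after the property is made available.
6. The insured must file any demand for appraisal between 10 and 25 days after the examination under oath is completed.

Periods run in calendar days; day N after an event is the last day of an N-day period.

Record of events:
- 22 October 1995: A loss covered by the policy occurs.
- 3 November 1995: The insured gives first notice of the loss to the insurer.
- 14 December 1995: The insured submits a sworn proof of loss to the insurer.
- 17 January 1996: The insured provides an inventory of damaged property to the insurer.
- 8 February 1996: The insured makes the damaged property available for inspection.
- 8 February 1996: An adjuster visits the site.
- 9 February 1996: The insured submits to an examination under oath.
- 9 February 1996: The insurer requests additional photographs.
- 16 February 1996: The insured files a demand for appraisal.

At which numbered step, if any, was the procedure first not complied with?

Step 6

(1) due by 22 October 1995 + 14 days = 5 November 1995; 3 November 1995 is within that limit.
(2) due by 24 November 1995 + 22 days = 16 December 1995; completed 14 December 1995, before the deadline.
(3) the permitted window runs from 22 October 1995 + 5 = 27 October 1995 to 22 October 1995 + 90 = 20 January 1996; done 17 January 1996, which is between those dates.
(4) permitted from 17 January 1996 + 20 days = 6 February 1996 onward; done 8 February 1996 — permitted.
(5) due by 8 February 1996 + 30 days = 9 March 1996; done 9 February 1996 — timely.
(6) the permitted window runs from 9 February 1996 + 10 = 19 February 1996 to 9 February 1996 + 25 = 5 March 1996; 16 February 1996 is 3 days too early.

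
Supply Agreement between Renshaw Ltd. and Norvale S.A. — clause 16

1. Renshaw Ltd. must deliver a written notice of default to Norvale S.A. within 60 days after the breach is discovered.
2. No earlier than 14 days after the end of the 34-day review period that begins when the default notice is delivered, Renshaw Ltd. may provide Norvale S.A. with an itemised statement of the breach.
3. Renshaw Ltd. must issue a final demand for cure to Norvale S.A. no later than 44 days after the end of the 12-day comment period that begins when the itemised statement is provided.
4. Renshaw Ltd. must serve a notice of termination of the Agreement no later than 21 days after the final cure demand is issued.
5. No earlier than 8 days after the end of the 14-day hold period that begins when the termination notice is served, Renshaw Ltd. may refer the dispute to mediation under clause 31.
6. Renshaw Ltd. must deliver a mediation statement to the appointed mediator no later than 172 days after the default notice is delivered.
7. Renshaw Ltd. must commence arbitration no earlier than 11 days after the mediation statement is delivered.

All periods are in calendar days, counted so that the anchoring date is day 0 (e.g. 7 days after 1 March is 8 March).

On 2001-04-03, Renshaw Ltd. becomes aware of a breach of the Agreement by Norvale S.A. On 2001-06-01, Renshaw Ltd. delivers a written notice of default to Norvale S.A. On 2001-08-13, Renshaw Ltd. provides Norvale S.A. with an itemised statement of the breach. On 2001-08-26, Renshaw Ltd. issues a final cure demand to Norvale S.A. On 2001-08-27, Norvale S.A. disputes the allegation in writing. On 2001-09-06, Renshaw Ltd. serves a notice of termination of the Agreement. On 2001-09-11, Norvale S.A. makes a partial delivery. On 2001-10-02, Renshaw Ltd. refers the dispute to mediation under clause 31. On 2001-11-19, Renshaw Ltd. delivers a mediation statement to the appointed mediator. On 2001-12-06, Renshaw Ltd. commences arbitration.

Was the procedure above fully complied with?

Step 1: 60 days after 2001-04-03 (when the breach is discovered) is 2001-06-02; done 2001-06-01 — timely.
Step 2: the earliest permitted date is 14 days after 2001-07-05 (end of the 34-day review period, which began when the default notice is delivered on 2001-06-01), i.e. 2001-07-19; done 2001-08-13 — permitted.
Step 3: 44 days after 2001-08-25 (end of the 12-day comment period, which began when the itemised statement is provided on 2001-08-13) is 2001-10-08; done 2001-08-26 — timely.
Step 4: 21 days after 2001-08-26 (when the final cure demand is issued) is 2001-09-16; completed 2001-09-06, before the deadline.
Step 5: the earliest permitted date is 8 days after 2001-09-20 (end of the 14-day hold period, which began when the termination notice is served on 2001-09-06), i.e. 2001-09-28; 2001-10-02 is on or after that date.
Step 6: 172 days after 2001-06-01 (when the default notice is delivered) is 2001-11-20; completed 2001-11-19, before the deadline.
Step 7: the earliest permitted date is 11 days after 2001-11-19 (when the mediation statement is delivered), i.e. 2001-11-30; 2001-12-06 is on or after that date.

Yes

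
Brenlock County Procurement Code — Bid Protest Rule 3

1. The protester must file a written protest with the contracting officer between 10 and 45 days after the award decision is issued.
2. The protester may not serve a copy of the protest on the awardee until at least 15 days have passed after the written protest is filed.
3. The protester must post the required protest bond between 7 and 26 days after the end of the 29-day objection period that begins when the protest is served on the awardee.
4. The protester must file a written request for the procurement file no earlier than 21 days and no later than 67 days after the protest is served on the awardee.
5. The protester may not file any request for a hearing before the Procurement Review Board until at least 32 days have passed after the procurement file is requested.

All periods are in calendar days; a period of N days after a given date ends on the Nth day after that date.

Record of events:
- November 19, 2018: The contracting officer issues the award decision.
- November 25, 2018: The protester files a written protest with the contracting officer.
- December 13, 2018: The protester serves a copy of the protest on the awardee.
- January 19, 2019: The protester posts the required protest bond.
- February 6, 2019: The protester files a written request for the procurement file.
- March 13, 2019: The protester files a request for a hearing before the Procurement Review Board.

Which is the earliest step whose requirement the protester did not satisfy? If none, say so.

(1) the permitted window runs from November 19, 2018 + 10 = November 29, 2018 to November 19, 2018 + 45 = January 3, 2019; done November 25, 2018 — 4 days before the window opened.

Step 1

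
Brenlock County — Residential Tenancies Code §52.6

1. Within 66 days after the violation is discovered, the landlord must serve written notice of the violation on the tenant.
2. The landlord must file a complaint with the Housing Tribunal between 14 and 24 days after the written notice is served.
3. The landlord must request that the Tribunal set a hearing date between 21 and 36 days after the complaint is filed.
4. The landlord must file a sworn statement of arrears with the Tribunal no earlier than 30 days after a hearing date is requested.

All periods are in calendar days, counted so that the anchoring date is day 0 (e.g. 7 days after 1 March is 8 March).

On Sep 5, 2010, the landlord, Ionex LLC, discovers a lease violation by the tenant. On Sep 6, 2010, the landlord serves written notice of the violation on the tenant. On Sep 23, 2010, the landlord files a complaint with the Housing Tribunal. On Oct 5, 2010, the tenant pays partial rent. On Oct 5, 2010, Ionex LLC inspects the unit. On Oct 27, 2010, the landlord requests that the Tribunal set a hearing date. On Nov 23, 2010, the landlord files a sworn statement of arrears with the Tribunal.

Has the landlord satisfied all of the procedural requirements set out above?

Step 1: 66 days after Sep 5, 2010 (when the violation is discovered) is Nov 10, 2010; Sep 6, 2010 is within that limit.
Step 2: the window is 14–24 days after Sep 6, 2010 (when the written notice is served), so Sep 20, 2010 through Sep 30, 2010; Sep 23, 2010 falls inside that range.
Step 3: the window is 21–36 days after Sep 23, 2010 (when the complaint is filed), so Oct 14, 2010 through Oct 29, 2010; done Oct 27, 2010, which is between those dates.
Step 4: the earliest permitted date is 30 days after Oct 27, 2010 (when a hearing date is requested), i.e. Nov 26, 2010; acted on Nov 23, 2010, 3 days prematurely.
Later steps need not be reached.

No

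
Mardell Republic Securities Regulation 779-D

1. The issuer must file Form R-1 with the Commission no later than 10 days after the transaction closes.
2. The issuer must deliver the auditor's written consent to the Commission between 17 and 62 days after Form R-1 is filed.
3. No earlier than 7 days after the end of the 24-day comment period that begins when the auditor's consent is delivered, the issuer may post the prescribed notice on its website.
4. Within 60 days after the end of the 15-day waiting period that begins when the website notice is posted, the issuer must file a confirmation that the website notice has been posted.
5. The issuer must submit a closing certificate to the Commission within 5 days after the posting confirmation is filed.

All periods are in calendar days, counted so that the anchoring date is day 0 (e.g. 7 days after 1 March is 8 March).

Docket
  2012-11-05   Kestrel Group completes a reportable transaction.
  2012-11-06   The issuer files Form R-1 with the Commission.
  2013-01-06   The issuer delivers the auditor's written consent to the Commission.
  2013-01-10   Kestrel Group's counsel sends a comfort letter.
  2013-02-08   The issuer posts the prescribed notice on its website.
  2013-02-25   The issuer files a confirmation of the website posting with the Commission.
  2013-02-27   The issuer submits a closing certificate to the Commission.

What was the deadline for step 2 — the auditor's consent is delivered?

2013-01-07

Step 2 runs from 2012-11-06, when Form R-1 is filed. The window is 17–62 days after 2012-11-06; it closes on 2013-01-07.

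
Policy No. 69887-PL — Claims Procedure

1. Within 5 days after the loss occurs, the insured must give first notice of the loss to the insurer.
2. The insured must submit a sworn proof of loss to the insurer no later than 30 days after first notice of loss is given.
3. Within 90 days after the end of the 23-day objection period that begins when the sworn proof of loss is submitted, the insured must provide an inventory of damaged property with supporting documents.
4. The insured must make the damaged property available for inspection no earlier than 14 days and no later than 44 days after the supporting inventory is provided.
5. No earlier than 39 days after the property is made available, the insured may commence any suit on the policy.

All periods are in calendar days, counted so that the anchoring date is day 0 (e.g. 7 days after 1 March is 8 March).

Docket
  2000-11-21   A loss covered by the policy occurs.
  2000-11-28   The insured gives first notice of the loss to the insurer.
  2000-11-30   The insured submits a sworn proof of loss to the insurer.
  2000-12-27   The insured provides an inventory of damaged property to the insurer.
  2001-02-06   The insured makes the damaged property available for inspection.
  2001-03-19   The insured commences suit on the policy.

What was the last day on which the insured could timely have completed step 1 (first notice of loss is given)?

Step 1 runs from 2000-11-21, when the loss occurs. 5 days after 2000-11-21 is 2000-11-26.

2000-11-26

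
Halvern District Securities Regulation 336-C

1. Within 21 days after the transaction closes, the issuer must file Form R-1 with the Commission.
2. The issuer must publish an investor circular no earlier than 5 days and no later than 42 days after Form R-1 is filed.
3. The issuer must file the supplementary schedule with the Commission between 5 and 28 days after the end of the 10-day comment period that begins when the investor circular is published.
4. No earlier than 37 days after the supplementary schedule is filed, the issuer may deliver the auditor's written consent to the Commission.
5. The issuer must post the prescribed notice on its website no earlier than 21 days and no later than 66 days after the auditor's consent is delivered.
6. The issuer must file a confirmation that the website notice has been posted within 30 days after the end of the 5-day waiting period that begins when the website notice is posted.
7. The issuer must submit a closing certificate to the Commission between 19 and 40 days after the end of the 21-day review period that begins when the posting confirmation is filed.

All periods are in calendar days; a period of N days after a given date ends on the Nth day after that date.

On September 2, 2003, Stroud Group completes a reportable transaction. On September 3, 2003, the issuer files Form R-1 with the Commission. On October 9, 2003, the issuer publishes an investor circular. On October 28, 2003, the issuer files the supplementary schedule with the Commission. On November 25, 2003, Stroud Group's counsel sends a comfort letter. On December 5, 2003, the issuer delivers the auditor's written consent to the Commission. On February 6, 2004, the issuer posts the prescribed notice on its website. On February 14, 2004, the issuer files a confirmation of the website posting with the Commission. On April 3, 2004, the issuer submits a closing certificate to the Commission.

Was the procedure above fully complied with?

Yes

(1) due by September 2, 2003 + 21 days = September 23, 2003; September 3, 2003 is within that limit.
(2) the permitted window runs from September 3, 2003 + 5 = September 8, 2003 to September 3, 2003 + 42 = October 15, 2003; done October 9, 2003 — within the window.
(3) the permitted window runs from October 19, 2003 + 5 = October 24, 2003 to October 19, 2003 + 28 = November 16, 2003; done October 28, 2003, which is between those dates.
(4) permitted from October 28, 2003 + 37 days = December 4, 2003 onward; done December 5, 2003, after the minimum wait.
(5) the permitted window runs from December 5, 2003 + 21 = December 26, 2003 to December 5, 2003 + 66 = February 9, 2004; done February 6, 2004, which is between those dates.
(6) due by February 11, 2004 + 30 days = March 12, 2004; done February 14, 2004 — timely.
(7) the permitted window runs from March 6, 2004 + 19 = March 25, 2004 to March 6, 2004 + 40 = April 15, 2004; April 3, 2004 falls inside that range.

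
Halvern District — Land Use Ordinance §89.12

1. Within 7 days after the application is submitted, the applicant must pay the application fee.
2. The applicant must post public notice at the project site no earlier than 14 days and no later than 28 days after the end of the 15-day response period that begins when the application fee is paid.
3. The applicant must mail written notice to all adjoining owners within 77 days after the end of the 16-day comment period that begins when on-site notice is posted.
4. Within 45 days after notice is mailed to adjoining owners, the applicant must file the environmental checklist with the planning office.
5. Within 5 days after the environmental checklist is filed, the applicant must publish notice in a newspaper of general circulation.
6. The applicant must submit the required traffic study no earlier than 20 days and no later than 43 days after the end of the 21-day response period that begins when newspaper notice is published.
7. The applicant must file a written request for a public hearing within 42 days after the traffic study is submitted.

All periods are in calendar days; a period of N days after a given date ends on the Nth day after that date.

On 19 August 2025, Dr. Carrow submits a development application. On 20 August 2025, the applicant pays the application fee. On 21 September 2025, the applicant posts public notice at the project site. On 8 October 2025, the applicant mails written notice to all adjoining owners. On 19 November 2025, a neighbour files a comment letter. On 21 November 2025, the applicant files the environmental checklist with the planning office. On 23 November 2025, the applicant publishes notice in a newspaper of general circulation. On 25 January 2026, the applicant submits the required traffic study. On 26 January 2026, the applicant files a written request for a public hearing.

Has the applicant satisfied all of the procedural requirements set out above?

Step 1: 7 days after 19 August 2025 (when the application is submitted) is 26 August 2025; completed 20 August 2025, before the deadline.
Step 2: the window is 14–28 days after 4 September 2025 (end of the 15-day response period, which began when the application fee is paid on 20 August 2025), so 18 September 2025 through 2 October 2025; 21 September 2025 falls inside that range.
Step 3: 77 days after 7 October 2025 (end of the 16-day comment period, which began when on-site notice is posted on 21 September 2025) is 23 December 2025; done 8 October 2025 — timely.
Step 4: 45 days after 8 October 2025 (when notice is mailed to adjoining owners) is 22 November 2025; done 21 November 2025 — timely.
Step 5: 5 days after 21 November 2025 (when the environmental checklist is filed) is 26 November 2025; done 23 November 2025 — timely.
Step 6: the window is 20–43 days after 14 December 2025 (end of the 21-day response period, which began when newspaper notice is published on 23 November 2025), so 3 January 2026 through 26 January 2026; done 25 January 2026, which is between those dates.
Step 7: 42 days after 25 January 2026 (when the traffic study is submitted) is 8 March 2026; completed 26 January 2026, before the deadline.

Yes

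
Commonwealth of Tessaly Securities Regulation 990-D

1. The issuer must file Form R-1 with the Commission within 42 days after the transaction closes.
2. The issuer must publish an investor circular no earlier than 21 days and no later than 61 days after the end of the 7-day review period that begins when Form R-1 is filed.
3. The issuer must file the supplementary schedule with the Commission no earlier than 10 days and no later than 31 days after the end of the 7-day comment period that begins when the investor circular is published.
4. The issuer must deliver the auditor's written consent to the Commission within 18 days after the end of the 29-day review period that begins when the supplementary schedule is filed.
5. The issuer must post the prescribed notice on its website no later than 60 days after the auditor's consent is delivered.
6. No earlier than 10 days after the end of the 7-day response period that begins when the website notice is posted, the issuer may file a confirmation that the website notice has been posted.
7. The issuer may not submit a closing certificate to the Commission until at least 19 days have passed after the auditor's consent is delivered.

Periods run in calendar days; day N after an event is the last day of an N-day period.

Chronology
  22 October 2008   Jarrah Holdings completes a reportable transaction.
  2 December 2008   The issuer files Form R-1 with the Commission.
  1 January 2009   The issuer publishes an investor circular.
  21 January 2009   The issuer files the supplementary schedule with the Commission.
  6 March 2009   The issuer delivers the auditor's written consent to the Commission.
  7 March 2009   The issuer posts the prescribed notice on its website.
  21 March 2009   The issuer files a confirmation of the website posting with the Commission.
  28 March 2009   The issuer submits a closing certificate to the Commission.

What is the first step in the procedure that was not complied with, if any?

(1) due by 22 October 2008 + 42 days = 3 December 2008; done 2 December 2008 — timely.
(2) the permitted window runs from 9 December 2008 + 21 = 30 December 2008 to 9 December 2008 + 61 = 8 February 2009; done 1 January 2009, which is between those dates.
(3) the permitted window runs from 8 January 2009 + 10 = 18 January 2009 to 8 January 2009 + 31 = 8 February 2009; done 21 January 2009, which is between those dates.
(4) due by 19 February 2009 + 18 days = 9 March 2009; completed 6 March 2009, before the deadline.
(5) due by 6 March 2009 + 60 days = 5 May 2009; 7 March 2009 is within that limit.
(6) permitted from 14 March 2009 + 10 days = 24 March 2009 onward; 21 March 2009 is 3 days before the earliest permitted date.
Later steps need not be reached.

Step 6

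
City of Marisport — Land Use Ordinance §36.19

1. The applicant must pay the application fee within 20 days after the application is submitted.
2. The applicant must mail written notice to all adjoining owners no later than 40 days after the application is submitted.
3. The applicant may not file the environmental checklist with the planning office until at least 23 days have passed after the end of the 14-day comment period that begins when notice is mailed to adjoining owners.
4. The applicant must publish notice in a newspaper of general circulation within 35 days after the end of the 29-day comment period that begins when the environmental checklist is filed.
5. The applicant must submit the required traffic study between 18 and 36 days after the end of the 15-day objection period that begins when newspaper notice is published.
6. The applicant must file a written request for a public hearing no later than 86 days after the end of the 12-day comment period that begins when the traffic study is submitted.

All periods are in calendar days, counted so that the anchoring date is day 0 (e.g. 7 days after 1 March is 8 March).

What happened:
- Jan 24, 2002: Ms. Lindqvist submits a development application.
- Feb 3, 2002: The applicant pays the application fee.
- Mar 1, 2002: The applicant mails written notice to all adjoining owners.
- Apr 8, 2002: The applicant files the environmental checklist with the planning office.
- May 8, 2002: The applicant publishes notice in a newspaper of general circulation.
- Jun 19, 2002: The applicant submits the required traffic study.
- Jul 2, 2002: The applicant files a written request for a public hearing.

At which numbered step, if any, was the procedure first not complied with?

(1) due by Jan 24, 2002 + 20 days = Feb 13, 2002; Feb 3, 2002 is within that limit.
(2) due by Jan 24, 2002 + 40 days = Mar 5, 2002; Mar 1, 2002 is within that limit.
(3) permitted from Mar 15, 2002 + 23 days = Apr 7, 2002 onward; done Apr 8, 2002, after the minimum wait.
(4) due by May 7, 2002 + 35 days = Jun 11, 2002; done May 8, 2002 — timely.
(5) the permitted window runs from May 23, 2002 + 18 = Jun 10, 2002 to May 23, 2002 + 36 = Jun 28, 2002; Jun 19, 2002 falls inside that range.
(6) due by Jul 1, 2002 + 86 days = Sep 25, 2002; Jul 2, 2002 is within that limit.

None — every step was satisfied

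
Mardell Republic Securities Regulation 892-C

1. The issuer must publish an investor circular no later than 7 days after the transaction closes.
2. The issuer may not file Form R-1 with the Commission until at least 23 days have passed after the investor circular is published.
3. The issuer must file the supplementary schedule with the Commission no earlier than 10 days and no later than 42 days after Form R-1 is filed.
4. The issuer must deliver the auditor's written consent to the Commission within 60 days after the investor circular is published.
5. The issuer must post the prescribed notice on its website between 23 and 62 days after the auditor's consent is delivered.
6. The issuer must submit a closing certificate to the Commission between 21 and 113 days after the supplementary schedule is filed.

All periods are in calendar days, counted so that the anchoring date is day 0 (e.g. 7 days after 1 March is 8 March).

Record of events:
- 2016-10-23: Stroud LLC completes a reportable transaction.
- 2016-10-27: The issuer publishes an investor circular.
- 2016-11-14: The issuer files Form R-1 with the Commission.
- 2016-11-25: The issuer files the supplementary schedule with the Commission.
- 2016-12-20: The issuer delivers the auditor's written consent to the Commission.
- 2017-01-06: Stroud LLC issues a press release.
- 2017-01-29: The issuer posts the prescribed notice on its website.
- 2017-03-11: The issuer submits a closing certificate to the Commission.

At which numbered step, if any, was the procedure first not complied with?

Step 1 — counting 7 days from 2016-10-23 (when the transaction closes) gives a deadline of 2016-10-30; completed 2016-10-27, before the deadline.
Step 2 — must wait 23 days from 2016-10-27 (when the investor circular is published), so not before 2016-11-19; 2016-11-14 is 5 days before the earliest permitted date.
No need to go further; step 2 was not satisfied.

Step 2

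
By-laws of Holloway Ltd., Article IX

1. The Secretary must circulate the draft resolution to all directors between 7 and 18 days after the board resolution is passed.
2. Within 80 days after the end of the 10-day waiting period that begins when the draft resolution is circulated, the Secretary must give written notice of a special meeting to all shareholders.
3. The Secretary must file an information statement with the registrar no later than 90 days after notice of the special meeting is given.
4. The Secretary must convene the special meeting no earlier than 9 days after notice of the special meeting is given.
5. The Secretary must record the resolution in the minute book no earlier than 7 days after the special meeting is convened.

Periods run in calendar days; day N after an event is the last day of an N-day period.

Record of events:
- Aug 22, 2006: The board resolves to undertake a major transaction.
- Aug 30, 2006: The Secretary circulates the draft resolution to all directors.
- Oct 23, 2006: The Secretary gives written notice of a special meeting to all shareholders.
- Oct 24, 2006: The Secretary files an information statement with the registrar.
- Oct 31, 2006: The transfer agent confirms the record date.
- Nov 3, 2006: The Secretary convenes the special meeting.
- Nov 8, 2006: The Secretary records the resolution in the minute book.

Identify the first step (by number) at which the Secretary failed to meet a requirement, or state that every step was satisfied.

Step 5

Step 1: the window is 7–18 days after Aug 22, 2006 (when the board resolution is passed), so Aug 29, 2006 through Sep 9, 2006; done Aug 30, 2006, which is between those dates.
Step 2: 80 days after Sep 9, 2006 (end of the 10-day waiting period, which began when the draft resolution is circulated on Aug 30, 2006) is Nov 28, 2006; done Oct 23, 2006 — timely.
Step 3: 90 days after Oct 23, 2006 (when notice of the special meeting is given) is Jan 21, 2007; completed Oct 24, 2006, before the deadline.
Step 4: the earliest permitted date is 9 days after Oct 23, 2006 (when notice of the special meeting is given), i.e. Nov 1, 2006; done Nov 3, 2006, after the minimum wait.
Step 5: the earliest permitted date is 7 days after Nov 3, 2006 (when the special meeting is convened), i.e. Nov 10, 2006; Nov 8, 2006 is 2 days before the earliest permitted date.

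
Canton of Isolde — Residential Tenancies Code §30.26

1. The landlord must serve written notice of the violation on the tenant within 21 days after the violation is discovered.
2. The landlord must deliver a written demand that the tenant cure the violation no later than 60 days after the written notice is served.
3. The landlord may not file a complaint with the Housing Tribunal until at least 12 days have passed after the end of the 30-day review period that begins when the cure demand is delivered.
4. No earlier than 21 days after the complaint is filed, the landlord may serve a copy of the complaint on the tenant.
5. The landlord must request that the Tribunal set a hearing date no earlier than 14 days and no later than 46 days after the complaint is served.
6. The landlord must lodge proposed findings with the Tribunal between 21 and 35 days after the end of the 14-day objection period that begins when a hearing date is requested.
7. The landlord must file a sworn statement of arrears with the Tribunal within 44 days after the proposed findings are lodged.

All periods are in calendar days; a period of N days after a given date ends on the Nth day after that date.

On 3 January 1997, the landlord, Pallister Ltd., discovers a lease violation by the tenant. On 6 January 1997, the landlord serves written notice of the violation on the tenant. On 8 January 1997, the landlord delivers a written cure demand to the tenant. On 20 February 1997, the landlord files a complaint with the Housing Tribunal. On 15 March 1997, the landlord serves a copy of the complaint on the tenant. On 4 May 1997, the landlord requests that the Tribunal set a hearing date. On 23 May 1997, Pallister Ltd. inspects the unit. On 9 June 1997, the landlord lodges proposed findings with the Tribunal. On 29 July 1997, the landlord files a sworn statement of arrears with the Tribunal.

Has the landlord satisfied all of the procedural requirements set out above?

No

Step 1: 21 days after 3 January 1997 (when the violation is discovered) is 24 January 1997; completed 6 January 1997, before the deadline.
Step 2: 60 days after 6 January 1997 (when the written notice is served) is 7 March 1997; 8 January 1997 is within that limit.
Step 3: the earliest permitted date is 12 days after 7 February 1997 (end of the 30-day review period, which began when the cure demand is delivered on 8 January 1997), i.e. 19 February 1997; done 20 February 1997, after the minimum wait.
Step 4: the earliest permitted date is 21 days after 20 February 1997 (when the complaint is filed), i.e. 13 March 1997; 15 March 1997 is on or after that date.
Step 5: the window is 14–46 days after 15 March 1997 (when the complaint is served), so 29 March 1997 through 30 April 1997; done 4 May 1997 — 4 days after the window closed.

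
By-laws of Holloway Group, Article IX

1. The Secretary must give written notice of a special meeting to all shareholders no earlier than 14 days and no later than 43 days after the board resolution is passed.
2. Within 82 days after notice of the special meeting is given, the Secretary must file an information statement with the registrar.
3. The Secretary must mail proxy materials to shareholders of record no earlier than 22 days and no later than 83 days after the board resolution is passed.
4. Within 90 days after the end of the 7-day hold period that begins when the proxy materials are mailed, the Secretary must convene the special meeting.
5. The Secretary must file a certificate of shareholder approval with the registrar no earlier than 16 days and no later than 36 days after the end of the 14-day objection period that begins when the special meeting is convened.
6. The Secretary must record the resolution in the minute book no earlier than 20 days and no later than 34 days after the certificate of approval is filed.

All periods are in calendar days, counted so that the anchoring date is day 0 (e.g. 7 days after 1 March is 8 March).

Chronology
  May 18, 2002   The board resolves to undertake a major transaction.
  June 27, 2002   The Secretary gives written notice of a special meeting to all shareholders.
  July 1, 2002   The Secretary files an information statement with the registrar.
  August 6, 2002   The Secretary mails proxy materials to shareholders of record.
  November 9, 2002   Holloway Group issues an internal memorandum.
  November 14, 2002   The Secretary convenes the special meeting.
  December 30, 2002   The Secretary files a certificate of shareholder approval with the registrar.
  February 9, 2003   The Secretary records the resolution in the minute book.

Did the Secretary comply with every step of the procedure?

Step 1: the window is 14–43 days after May 18, 2002 (when the board resolution is passed), so June 1, 2002 through June 30, 2002; done June 27, 2002, which is between those dates.
Step 2: 82 days after June 27, 2002 (when notice of the special meeting is given) is September 17, 2002; done July 1, 2002 — timely.
Step 3: the window is 22–83 days after May 18, 2002 (when the board resolution is passed), so June 9, 2002 through August 9, 2002; August 6, 2002 falls inside that range.
Step 4: 90 days after August 13, 2002 (end of the 7-day hold period, which began when the proxy materials are mailed on August 6, 2002) is November 11, 2002; not done until November 14, 2002, 3 days after the deadline.

No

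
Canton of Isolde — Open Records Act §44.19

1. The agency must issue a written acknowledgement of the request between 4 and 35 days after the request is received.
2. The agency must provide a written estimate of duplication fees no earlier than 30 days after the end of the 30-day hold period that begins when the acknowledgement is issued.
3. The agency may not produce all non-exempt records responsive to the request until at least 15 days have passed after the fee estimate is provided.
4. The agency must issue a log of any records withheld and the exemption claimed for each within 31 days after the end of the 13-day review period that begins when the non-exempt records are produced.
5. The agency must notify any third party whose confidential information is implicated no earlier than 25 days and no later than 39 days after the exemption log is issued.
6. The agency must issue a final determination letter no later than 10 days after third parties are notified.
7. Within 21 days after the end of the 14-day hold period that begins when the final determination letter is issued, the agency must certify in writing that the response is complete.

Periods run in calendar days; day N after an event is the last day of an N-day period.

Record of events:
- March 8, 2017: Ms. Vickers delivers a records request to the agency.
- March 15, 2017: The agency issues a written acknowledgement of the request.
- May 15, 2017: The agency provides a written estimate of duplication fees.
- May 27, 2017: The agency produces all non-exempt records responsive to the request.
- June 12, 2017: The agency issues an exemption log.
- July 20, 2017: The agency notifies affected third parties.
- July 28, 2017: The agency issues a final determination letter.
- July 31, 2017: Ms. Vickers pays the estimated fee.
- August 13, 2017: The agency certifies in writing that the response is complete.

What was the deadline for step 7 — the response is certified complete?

The final determination letter is issued on July 28, 2017; the 14-day hold period therefore ends August 11, 2017, and step 7 runs from that date. 21 days after August 11, 2017 is September 1, 2017.

September 1, 2017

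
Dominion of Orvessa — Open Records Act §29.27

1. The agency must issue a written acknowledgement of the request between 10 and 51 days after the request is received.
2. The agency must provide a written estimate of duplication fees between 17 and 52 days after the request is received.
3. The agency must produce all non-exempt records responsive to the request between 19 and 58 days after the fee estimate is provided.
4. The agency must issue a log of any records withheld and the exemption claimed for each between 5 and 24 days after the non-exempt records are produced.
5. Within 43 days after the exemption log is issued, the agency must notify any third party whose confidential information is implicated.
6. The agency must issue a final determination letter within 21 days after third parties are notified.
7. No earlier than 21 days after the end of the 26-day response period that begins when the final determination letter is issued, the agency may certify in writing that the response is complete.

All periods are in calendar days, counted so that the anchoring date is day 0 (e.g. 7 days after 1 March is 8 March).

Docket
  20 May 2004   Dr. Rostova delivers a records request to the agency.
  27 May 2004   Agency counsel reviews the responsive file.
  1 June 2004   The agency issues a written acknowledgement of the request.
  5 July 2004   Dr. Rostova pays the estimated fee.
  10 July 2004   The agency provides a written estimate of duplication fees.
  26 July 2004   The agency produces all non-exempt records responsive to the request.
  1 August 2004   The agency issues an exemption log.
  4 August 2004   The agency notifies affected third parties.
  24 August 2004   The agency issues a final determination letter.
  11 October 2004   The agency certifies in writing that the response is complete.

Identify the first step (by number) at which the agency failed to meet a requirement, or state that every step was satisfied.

Step 1: the window is 10–51 days after 20 May 2004 (when the request is received), so 30 May 2004 through 10 July 2004; 1 June 2004 falls inside that range.
Step 2: the window is 17–52 days after 20 May 2004 (when the request is received), so 6 June 2004 through 11 July 2004; done 10 July 2004, which is between those dates.
Step 3: the window is 19–58 days after 10 July 2004 (when the fee estimate is provided), so 29 July 2004 through 6 September 2004; 26 July 2004 is 3 days too early.
The analysis stops there.

Step 3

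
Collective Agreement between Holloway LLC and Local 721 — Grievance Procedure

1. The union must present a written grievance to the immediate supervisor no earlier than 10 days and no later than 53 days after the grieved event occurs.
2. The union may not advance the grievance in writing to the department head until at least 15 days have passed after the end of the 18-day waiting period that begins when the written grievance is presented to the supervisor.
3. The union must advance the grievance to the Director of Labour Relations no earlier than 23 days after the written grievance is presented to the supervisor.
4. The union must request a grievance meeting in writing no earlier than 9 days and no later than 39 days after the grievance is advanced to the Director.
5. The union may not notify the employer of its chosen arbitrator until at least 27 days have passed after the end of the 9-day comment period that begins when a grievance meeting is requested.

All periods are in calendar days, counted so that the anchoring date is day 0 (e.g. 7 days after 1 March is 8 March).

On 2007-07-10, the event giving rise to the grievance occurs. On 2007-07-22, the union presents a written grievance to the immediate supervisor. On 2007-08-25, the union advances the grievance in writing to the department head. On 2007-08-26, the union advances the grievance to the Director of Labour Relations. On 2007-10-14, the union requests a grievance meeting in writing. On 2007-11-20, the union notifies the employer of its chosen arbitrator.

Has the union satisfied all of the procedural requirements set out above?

No

Step 1 — 10 and 53 days from 2007-07-10 (when the grieved event occurs) are 2007-07-20 and 2007-09-01 respectively; 2007-07-22 falls inside that range.
Step 2 — must wait 15 days from 2007-08-09 (end of the 18-day waiting period, which began when the written grievance is presented to the supervisor on 2007-07-22), so not before 2007-08-24; 2007-08-25 is on or after that date.
Step 3 — must wait 23 days from 2007-07-22 (when the written grievance is presented to the supervisor), so not before 2007-08-14; done 2007-08-26, after the minimum wait.
Step 4 — 9 and 39 days from 2007-08-26 (when the grievance is advanced to the Director) are 2007-09-04 and 2007-10-04 respectively; 2007-10-14 is 10 days past the end of the window.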